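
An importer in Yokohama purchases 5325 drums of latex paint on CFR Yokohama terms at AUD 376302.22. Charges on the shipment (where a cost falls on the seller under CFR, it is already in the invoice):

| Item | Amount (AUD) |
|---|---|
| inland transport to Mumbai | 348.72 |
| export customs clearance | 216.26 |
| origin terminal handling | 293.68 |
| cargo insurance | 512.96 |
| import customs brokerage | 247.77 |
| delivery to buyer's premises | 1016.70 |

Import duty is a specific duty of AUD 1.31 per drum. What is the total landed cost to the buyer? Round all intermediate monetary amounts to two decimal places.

Total landed cost: AUD 385055.40

CFR: the seller pays costs through ocean freight to the destination port, but not insurance.
Already in the invoice (seller's account under CFR): inland to port, export clearance, origin terminal — exclude.
CIF value = CFR price + insurance = 376302.22 + 512.96 = 376815.18
Import duty = 5325 × 1.31 = 6975.75
Buyer bears: insurance 512.96 + brokerage 247.77 + delivery 1016.70 + duty 6975.75 = 8753.18
Landed cost = invoice 376302.22 + 8753.18 = 385055.40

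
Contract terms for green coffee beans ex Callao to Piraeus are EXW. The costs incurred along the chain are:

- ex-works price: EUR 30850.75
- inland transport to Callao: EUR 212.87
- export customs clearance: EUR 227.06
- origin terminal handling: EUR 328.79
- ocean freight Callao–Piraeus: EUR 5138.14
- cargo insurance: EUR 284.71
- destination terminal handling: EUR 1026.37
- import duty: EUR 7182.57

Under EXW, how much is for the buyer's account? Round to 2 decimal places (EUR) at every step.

Buyer's account: EUR 14400.51

EXW: the seller makes goods available at their premises; the buyer bears all onward costs.
Seller's account: goods 30850.75 = 30850.75
Buyer's account: inland to port 212.87 + export clearance 227.06 + origin terminal 328.79 + freight 5138.14 + insurance 284.71 + destination terminal 1026.37 + duty 7182.57 = 14400.51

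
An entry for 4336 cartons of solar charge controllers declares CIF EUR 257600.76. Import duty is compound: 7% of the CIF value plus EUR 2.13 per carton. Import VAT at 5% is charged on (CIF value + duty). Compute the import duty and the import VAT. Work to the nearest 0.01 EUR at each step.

Ad valorem component: 257600.76 × 7% = 18032.05
Specific component: 4336 × 2.13 = 9235.68
Import duty = 18032.05 + 9235.68 = 27267.73
VAT base = CIF + duty = 257600.76 + 27267.73 = 284868.49
Import VAT = 284868.49 × 5% = 14243.42

Import duty: EUR 27267.73; import VAT: EUR 14243.42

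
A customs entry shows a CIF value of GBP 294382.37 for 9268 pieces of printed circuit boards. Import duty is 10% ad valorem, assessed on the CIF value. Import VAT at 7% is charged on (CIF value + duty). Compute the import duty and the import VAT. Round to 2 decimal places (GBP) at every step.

Import duty = 294382.37 × 10% = 29438.24
VAT base = CIF + duty = 294382.37 + 29438.24 = 323820.61
Import VAT = 323820.61 × 7% = 22667.44

Import duty: GBP 29438.24; import VAT: GBP 22667.44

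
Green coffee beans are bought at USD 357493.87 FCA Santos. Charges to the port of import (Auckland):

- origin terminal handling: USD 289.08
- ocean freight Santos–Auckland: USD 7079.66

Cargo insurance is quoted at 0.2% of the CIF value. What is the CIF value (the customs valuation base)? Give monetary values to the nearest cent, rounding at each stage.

CIF value: USD 365593.80

Let C be the CIF value. C = FCA price + pre-shipment costs + freight + 0.2% × C
C − 0.2% × C = 357493.87 + 289.08 + 7079.66
0.998 × C = 364862.61
C = 364862.61 / 0.998 = 365593.80
Insurance premium = 0.2% × 365593.80 = 731.19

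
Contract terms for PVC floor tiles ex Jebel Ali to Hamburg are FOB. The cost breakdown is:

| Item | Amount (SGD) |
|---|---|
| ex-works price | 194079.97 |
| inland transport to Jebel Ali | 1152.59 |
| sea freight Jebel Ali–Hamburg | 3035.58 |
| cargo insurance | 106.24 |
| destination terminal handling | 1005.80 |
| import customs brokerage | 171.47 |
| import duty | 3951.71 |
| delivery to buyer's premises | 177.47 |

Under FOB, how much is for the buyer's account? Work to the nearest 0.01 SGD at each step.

FOB: the seller bears costs until goods are on board at the origin port; the buyer bears freight, insurance and all costs thereafter.
Seller's account: goods 194079.97 + inland to port 1152.59 = 195232.56
Buyer's account: freight 3035.58 + insurance 106.24 + destination terminal 1005.80 + brokerage 171.47 + duty 3951.71 + delivery 177.47 = 8448.27

Buyer's account: SGD 8448.27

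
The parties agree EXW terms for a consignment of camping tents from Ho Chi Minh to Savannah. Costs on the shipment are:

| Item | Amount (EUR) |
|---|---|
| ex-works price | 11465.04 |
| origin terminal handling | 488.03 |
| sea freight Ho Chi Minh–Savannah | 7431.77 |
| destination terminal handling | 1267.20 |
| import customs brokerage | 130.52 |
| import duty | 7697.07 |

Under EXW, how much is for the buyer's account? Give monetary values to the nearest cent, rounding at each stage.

Buyer's account: EUR 17014.59

EXW: the seller makes goods available at their premises; the buyer bears all onward costs.
Seller's account: goods 11465.04 = 11465.04
Buyer's account: origin terminal 488.03 + freight 7431.77 + destination terminal 1267.20 + brokerage 130.52 + duty 7697.07 = 17014.59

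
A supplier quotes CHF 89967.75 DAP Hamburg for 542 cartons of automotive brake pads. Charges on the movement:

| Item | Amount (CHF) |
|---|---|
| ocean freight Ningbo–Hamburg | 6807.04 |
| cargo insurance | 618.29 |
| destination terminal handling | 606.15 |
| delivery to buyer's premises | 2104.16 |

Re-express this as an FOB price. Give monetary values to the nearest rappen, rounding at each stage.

From DAP to FOB, the seller no longer bears: freight, insurance, destination terminal, delivery.
FOB price = 89967.75 − 6807.04 − 618.29 − 606.15 − 2104.16 = 79832.11

FOB price: CHF 79832.11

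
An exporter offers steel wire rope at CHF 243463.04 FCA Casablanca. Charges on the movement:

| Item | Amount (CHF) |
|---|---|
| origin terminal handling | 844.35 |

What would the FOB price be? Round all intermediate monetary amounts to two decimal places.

From FCA to FOB, the seller additionally bears: origin terminal.
FOB price = 243463.04 + 844.35 = 244307.39

FOB price: CHF 244307.39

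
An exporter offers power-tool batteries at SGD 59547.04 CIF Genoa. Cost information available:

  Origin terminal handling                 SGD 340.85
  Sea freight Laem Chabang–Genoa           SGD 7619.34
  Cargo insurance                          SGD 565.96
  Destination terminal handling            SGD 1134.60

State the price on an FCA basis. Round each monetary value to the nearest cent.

Not relevant to the conversion: destination terminal — on the buyer under both terms; not part of either seller's price.
From CIF to FCA, the seller no longer bears: origin terminal, freight, insurance.
FCA price = 59547.04 − 340.85 − 7619.34 − 565.96 = 51020.89

FCA price: SGD 51020.89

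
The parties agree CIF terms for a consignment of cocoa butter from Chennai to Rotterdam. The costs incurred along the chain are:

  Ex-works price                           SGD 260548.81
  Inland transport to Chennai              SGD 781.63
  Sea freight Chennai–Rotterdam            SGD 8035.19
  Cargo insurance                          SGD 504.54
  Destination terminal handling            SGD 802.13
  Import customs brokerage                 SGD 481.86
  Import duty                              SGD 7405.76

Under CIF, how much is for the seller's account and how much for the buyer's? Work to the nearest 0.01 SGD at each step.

CIF: the seller pays costs through ocean freight and marine insurance to the destination port.
Seller's account: goods 260548.81 + inland to port 781.63 + freight 8035.19 + insurance 504.54 = 269870.17
Buyer's account: destination terminal 802.13 + brokerage 481.86 + duty 7405.76 = 8689.75

Seller: SGD 269870.17; buyer: SGD 8689.75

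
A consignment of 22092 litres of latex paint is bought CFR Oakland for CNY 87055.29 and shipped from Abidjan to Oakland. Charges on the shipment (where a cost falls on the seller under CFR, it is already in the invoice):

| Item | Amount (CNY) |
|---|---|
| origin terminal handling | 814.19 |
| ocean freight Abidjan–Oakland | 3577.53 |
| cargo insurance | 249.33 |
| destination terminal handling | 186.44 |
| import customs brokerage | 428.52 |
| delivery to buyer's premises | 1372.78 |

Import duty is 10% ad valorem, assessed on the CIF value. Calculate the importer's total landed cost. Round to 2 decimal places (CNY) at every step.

Total landed cost: CNY 98022.82

CFR: the seller pays costs through ocean freight to the destination port, but not insurance.
Already in the invoice (seller's account under CFR): origin terminal, freight — exclude.
CIF value = CFR price + insurance = 87055.29 + 249.33 = 87304.62
Import duty = 87304.62 × 10% = 8730.46
Buyer bears: insurance 249.33 + destination terminal 186.44 + brokerage 428.52 + delivery 1372.78 + duty 8730.46 = 10967.53
Landed cost = invoice 87055.29 + 10967.53 = 98022.82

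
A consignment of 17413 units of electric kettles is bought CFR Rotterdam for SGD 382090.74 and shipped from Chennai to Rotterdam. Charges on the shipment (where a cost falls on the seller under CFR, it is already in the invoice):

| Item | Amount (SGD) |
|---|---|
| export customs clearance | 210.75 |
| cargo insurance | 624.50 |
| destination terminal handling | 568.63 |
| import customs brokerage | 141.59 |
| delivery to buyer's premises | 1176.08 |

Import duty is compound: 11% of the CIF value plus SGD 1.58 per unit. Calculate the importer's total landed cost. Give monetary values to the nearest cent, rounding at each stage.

Total landed cost: SGD 454212.76

CFR: the seller pays costs through ocean freight to the destination port, but not insurance.
Already in the invoice (seller's account under CFR): export clearance — exclude.
CIF value = CFR price + insurance = 382090.74 + 624.50 = 382715.24
Ad valorem component: 382715.24 × 11% = 42098.68
Specific component: 17413 × 1.58 = 27512.54
Import duty = 42098.68 + 27512.54 = 69611.22
Buyer bears: insurance 624.50 + destination terminal 568.63 + brokerage 141.59 + delivery 1176.08 + duty 69611.22 = 72122.02
Landed cost = invoice 382090.74 + 72122.02 = 454212.76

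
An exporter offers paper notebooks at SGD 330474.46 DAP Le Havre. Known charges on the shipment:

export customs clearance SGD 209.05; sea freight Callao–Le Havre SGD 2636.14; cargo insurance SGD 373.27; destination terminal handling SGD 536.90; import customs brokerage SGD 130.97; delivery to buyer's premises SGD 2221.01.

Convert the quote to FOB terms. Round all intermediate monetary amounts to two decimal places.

Not relevant to the conversion: export clearance — on the seller under both DAP and FOB; already in the DAP price and stays in the FOB price. brokerage — on the buyer under both terms; not part of either seller's price.
From DAP to FOB, the seller no longer bears: freight, insurance, destination terminal, delivery.
FOB price = 330474.46 − 2636.14 − 373.27 − 536.90 − 2221.01 = 324707.14

FOB price: SGD 324707.14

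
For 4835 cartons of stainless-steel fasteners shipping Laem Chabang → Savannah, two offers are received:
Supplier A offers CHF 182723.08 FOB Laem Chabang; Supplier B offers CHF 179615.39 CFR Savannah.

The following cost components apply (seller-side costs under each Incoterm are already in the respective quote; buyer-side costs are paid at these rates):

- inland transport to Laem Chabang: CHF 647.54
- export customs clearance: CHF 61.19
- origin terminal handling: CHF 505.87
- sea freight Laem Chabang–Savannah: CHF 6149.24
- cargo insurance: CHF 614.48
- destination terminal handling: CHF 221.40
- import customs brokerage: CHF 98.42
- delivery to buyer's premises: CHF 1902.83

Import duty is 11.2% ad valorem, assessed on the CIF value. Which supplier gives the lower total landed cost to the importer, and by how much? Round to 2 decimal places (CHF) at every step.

Supplier A (FOB):
CIF value = FOB price + freight + insurance = 182723.08 + 6149.24 + 614.48 = 189486.80
Import duty = 189486.80 × 11.2% = 21222.52
Buyer bears (A): 6149.24 + 614.48 + 221.40 + 98.42 + 1902.83 = 8986.37
Landed cost (A) = invoice 182723.08 + 8986.37 + duty 21222.52 = 212931.97
Supplier B (CFR):
CIF value = CFR price + insurance = 179615.39 + 614.48 = 180229.87
Import duty = 180229.87 × 11.2% = 20185.75
Buyer bears (B): 614.48 + 221.40 + 98.42 + 1902.83 = 2837.13
Landed cost (B) = invoice 179615.39 + 2837.13 + duty 20185.75 = 202638.27
Difference = |212931.97 − 202638.27| = 10293.70

Supplier B is cheaper by CHF 10293.70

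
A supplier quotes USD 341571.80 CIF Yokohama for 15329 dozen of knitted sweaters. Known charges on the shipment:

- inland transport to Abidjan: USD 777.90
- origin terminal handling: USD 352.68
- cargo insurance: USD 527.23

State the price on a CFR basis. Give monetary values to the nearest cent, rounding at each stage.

Not relevant to the conversion: origin terminal, inland to port — on the seller under both CIF and CFR; already in the CIF price and stays in the CFR price.
From CIF to CFR, the seller no longer bears: insurance.
CFR price = 341571.80 − 527.23 = 341044.57

CFR price: USD 341044.57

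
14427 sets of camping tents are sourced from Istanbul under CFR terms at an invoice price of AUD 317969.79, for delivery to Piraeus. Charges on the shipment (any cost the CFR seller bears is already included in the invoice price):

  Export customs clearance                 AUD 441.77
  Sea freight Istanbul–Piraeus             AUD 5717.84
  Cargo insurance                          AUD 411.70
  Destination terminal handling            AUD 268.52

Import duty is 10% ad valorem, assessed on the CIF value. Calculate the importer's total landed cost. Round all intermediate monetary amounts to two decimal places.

CFR: the seller pays costs through ocean freight to the destination port, but not insurance.
Already in the invoice (seller's account under CFR): export clearance, freight — exclude.
CIF value = CFR price + insurance = 317969.79 + 411.70 = 318381.49
Import duty = 318381.49 × 10% = 31838.15
Buyer bears: insurance 411.70 + destination terminal 268.52 + duty 31838.15 = 32518.37
Landed cost = invoice 317969.79 + 32518.37 = 350488.16

Total landed cost: AUD 350488.16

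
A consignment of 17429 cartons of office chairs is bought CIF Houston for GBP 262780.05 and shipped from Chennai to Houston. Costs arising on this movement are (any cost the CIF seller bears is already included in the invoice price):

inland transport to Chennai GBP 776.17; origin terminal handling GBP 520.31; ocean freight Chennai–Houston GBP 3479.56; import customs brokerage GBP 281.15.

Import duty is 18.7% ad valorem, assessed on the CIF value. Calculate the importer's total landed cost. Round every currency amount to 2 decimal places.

CIF: the seller pays costs through ocean freight and marine insurance to the destination port.
Already in the invoice (seller's account under CIF): inland to port, origin terminal, freight — exclude.
The CIF price already equals the CIF value: 262780.05
Import duty = 262780.05 × 18.7% = 49139.87
Buyer bears: brokerage 281.15 + duty 49139.87 = 49421.02
Landed cost = invoice 262780.05 + 49421.02 = 312201.07

Total landed cost: GBP 312201.07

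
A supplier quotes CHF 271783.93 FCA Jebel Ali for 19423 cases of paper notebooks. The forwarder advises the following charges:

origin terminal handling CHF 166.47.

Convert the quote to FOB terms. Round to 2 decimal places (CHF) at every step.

FOB price: CHF 271950.40

From FCA to FOB, the seller additionally bears: origin terminal.
FOB price = 271783.93 + 166.47 = 271950.40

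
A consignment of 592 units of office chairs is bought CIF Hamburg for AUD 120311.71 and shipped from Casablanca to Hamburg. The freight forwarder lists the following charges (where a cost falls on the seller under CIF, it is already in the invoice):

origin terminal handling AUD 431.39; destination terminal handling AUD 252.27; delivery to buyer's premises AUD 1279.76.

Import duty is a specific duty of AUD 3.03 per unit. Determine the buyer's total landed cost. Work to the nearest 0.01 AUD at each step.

CIF: the seller pays costs through ocean freight and marine insurance to the destination port.
Already in the invoice (seller's account under CIF): origin terminal — exclude.
The CIF price already equals the CIF value: 120311.71
Import duty = 592 × 3.03 = 1793.76
Buyer bears: destination terminal 252.27 + delivery 1279.76 + duty 1793.76 = 3325.79
Landed cost = invoice 120311.71 + 3325.79 = 123637.50

Total landed cost: AUD 123637.50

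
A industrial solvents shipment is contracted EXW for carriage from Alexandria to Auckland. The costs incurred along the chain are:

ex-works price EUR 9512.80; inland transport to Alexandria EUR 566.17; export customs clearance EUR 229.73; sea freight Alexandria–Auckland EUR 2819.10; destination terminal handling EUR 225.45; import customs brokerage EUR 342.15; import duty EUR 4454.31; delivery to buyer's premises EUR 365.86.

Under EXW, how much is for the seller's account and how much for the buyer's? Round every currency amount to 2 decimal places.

Seller: EUR 9512.80; buyer: EUR 9002.77

EXW: the seller makes goods available at their premises; the buyer bears all onward costs.
Seller's account: goods 9512.80 = 9512.80
Buyer's account: inland to port 566.17 + export clearance 229.73 + freight 2819.10 + destination terminal 225.45 + brokerage 342.15 + duty 4454.31 + delivery 365.86 = 9002.77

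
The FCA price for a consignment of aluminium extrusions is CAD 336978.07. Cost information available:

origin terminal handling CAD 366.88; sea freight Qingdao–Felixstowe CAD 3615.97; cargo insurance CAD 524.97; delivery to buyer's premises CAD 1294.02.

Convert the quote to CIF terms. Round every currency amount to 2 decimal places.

Not relevant to the conversion: delivery — on the buyer under both terms; not part of either seller's price.
From FCA to CIF, the seller additionally bears: origin terminal, freight, insurance.
CIF price = 336978.07 + 366.88 + 3615.97 + 524.97 = 341485.89

CIF price: CAD 341485.89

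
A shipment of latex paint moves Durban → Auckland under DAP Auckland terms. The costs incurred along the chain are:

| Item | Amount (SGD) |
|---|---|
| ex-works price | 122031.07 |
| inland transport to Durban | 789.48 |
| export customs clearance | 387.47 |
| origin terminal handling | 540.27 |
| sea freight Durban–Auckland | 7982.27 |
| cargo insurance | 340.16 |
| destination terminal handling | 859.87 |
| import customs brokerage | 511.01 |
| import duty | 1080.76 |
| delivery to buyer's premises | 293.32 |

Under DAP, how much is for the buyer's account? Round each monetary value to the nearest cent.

Buyer's account: SGD 1591.77

DAP: the seller bears all costs to the named destination except import duty and clearance.
Seller's account: goods 122031.07 + inland to port 789.48 + export clearance 387.47 + origin terminal 540.27 + freight 7982.27 + insurance 340.16 + destination terminal 859.87 + delivery 293.32 = 133223.91
Buyer's account: brokerage 511.01 + duty 1080.76 = 1591.77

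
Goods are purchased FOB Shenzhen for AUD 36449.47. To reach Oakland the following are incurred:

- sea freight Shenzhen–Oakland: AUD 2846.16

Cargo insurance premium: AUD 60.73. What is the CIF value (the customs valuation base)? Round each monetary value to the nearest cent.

CIF value: AUD 39356.36

CIF = FOB price + freight + insurance
CIF = 36449.47 + 2846.16 + 60.73 = 39356.36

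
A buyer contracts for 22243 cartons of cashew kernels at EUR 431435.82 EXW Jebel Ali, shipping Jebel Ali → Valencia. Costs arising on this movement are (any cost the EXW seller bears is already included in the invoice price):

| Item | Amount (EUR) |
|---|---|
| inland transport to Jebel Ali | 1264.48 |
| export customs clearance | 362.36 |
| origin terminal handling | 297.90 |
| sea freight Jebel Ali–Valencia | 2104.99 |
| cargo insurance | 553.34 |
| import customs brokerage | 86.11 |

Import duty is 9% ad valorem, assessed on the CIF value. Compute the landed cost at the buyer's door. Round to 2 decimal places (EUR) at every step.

EXW: the seller makes goods available at their premises; the buyer bears all onward costs.
CIF value = EXW price + inland to port + export clearance + origin terminal + freight + insurance = 431435.82 + 1264.48 + 362.36 + 297.90 + 2104.99 + 553.34 = 436018.89
Import duty = 436018.89 × 9% = 39241.70
Buyer bears: inland to port 1264.48 + export clearance 362.36 + origin terminal 297.90 + freight 2104.99 + insurance 553.34 + brokerage 86.11 + duty 39241.70 = 43910.88
Landed cost = invoice 431435.82 + 43910.88 = 475346.70

Total landed cost: EUR 475346.70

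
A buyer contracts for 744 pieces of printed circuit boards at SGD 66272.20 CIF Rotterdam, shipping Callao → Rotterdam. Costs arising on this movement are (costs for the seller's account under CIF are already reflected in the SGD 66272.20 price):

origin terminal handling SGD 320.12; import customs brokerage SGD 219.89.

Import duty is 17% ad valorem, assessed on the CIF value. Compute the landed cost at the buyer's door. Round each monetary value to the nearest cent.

CIF: the seller pays costs through ocean freight and marine insurance to the destination port.
Already in the invoice (seller's account under CIF): origin terminal — exclude.
The CIF price already equals the CIF value: 66272.20
Import duty = 66272.20 × 17% = 11266.27
Buyer bears: brokerage 219.89 + duty 11266.27 = 11486.16
Landed cost = invoice 66272.20 + 11486.16 = 77758.36

Total landed cost: SGD 77758.36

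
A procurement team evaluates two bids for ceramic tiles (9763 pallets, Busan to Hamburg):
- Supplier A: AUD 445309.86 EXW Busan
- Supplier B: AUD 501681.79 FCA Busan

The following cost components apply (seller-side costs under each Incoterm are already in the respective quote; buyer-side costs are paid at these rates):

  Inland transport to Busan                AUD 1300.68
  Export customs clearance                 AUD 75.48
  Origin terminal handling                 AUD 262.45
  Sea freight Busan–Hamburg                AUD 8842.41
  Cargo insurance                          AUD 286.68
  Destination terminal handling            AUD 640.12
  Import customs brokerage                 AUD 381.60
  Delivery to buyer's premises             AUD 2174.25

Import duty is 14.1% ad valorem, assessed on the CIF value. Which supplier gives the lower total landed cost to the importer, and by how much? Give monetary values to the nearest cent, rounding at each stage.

Supplier A is cheaper by AUD 62750.17

Supplier A (EXW):
CIF value = EXW price + inland to port + export clearance + origin terminal + freight + insurance = 445309.86 + 1300.68 + 75.48 + 262.45 + 8842.41 + 286.68 = 456077.56
Import duty = 456077.56 × 14.1% = 64306.94
Buyer bears (A): 1300.68 + 75.48 + 262.45 + 8842.41 + 286.68 + 640.12 + 381.60 + 2174.25 = 13963.67
Landed cost (A) = invoice 445309.86 + 13963.67 + duty 64306.94 = 523580.47
Supplier B (FCA):
CIF value = FCA price + origin terminal + freight + insurance = 501681.79 + 262.45 + 8842.41 + 286.68 = 511073.33
Import duty = 511073.33 × 14.1% = 72061.34
Buyer bears (B): 262.45 + 8842.41 + 286.68 + 640.12 + 381.60 + 2174.25 = 12587.51
Landed cost (B) = invoice 501681.79 + 12587.51 + duty 72061.34 = 586330.64
Difference = |523580.47 − 586330.64| = 62750.17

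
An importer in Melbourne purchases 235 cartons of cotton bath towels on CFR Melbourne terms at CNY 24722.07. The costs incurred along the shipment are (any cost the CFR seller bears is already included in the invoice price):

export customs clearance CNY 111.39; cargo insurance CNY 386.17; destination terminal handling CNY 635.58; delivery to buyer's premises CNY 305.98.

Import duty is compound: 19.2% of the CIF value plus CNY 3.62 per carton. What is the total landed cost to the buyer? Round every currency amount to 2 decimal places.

CFR: the seller pays costs through ocean freight to the destination port, but not insurance.
Already in the invoice (seller's account under CFR): export clearance — exclude.
CIF value = CFR price + insurance = 24722.07 + 386.17 = 25108.24
Ad valorem component: 25108.24 × 19.2% = 4820.78
Specific component: 235 × 3.62 = 850.70
Import duty = 4820.78 + 850.70 = 5671.48
Buyer bears: insurance 386.17 + destination terminal 635.58 + delivery 305.98 + duty 5671.48 = 6999.21
Landed cost = invoice 24722.07 + 6999.21 = 31721.28

Total landed cost: CNY 31721.28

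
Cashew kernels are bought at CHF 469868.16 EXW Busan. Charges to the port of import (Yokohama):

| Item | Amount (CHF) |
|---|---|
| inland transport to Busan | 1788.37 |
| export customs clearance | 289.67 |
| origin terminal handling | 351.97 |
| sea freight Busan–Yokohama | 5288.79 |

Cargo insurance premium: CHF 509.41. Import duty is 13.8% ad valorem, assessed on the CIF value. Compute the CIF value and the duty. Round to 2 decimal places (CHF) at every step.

CIF value: CHF 478096.37; import duty: CHF 65977.30

CIF = EXW price + pre-shipment costs + freight + insurance
CIF = 469868.16 + 1788.37 + 289.67 + 351.97 + 5288.79 + 509.41 = 478096.37
Import duty = 478096.37 × 13.8% = 65977.30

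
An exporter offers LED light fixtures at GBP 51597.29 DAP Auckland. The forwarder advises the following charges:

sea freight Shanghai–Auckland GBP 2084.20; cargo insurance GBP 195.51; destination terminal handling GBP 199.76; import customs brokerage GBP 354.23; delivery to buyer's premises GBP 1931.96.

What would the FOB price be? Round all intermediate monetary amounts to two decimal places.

Not relevant to the conversion: brokerage — on the buyer under both terms; not part of either seller's price.
From DAP to FOB, the seller no longer bears: freight, insurance, destination terminal, delivery.
FOB price = 51597.29 − 2084.20 − 195.51 − 199.76 − 1931.96 = 47185.86

FOB price: GBP 47185.86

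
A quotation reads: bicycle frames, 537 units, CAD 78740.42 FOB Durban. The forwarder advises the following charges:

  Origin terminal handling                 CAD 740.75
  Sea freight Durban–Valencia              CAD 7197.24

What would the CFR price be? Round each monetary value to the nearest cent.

Not relevant to the conversion: origin terminal — on the seller under both FOB and CFR; already in the FOB price and stays in the CFR price.
From FOB to CFR, the seller additionally bears: freight.
CFR price = 78740.42 + 7197.24 = 85937.66

CFR price: CAD 85937.66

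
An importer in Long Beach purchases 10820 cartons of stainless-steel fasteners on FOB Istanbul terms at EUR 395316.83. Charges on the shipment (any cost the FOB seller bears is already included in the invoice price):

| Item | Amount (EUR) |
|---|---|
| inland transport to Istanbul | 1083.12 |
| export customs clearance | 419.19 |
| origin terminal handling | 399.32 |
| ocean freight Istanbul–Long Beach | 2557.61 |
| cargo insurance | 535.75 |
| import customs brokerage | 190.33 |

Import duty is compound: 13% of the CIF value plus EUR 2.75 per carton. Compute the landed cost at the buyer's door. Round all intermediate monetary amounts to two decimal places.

FOB: the seller bears costs until goods are on board at the origin port; the buyer bears freight, insurance and all costs thereafter.
Already in the invoice (seller's account under FOB): inland to port, export clearance, origin terminal — exclude.
CIF value = FOB price + freight + insurance = 395316.83 + 2557.61 + 535.75 = 398410.19
Ad valorem component: 398410.19 × 13% = 51793.32
Specific component: 10820 × 2.75 = 29755.00
Import duty = 51793.32 + 29755.00 = 81548.32
Buyer bears: freight 2557.61 + insurance 535.75 + brokerage 190.33 + duty 81548.32 = 84832.01
Landed cost = invoice 395316.83 + 84832.01 = 480148.84

Total landed cost: EUR 480148.84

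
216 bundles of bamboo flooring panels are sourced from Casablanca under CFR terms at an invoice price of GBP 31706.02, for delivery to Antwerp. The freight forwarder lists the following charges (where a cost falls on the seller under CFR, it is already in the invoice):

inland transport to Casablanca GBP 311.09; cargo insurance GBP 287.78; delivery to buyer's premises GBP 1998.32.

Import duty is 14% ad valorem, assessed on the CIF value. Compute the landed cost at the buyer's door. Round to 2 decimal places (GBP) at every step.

Total landed cost: GBP 38471.25

CFR: the seller pays costs through ocean freight to the destination port, but not insurance.
Already in the invoice (seller's account under CFR): inland to port — exclude.
CIF value = CFR price + insurance = 31706.02 + 287.78 = 31993.80
Import duty = 31993.80 × 14% = 4479.13
Buyer bears: insurance 287.78 + delivery 1998.32 + duty 4479.13 = 6765.23
Landed cost = invoice 31706.02 + 6765.23 = 38471.25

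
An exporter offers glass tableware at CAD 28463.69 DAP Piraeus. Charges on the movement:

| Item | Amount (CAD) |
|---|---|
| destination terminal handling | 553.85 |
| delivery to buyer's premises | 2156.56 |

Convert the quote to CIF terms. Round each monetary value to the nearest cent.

From DAP to CIF, the seller no longer bears: destination terminal, delivery.
CIF price = 28463.69 − 553.85 − 2156.56 = 25753.28

CIF price: CAD 25753.28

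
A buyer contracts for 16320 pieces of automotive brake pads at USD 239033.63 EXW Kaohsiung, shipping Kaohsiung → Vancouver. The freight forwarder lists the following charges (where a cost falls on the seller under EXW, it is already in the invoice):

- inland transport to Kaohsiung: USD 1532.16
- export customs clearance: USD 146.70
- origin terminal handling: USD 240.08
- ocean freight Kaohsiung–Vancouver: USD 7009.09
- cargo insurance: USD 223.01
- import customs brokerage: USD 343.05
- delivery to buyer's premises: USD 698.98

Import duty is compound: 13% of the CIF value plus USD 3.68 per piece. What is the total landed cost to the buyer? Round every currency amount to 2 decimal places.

EXW: the seller makes goods available at their premises; the buyer bears all onward costs.
CIF value = EXW price + inland to port + export clearance + origin terminal + freight + insurance = 239033.63 + 1532.16 + 146.70 + 240.08 + 7009.09 + 223.01 = 248184.67
Ad valorem component: 248184.67 × 13% = 32264.01
Specific component: 16320 × 3.68 = 60057.60
Import duty = 32264.01 + 60057.60 = 92321.61
Buyer bears: inland to port 1532.16 + export clearance 146.70 + origin terminal 240.08 + freight 7009.09 + insurance 223.01 + brokerage 343.05 + delivery 698.98 + duty 92321.61 = 102514.68
Landed cost = invoice 239033.63 + 102514.68 = 341548.31

Total landed cost: USD 341548.31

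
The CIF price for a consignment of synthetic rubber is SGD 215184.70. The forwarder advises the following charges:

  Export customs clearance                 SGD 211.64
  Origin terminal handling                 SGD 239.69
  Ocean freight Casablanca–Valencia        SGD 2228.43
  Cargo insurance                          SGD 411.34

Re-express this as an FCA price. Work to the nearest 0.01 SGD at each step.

FCA price: SGD 212305.24

Not relevant to the conversion: export clearance — on the seller under both CIF and FCA; already in the CIF price and stays in the FCA price.
From CIF to FCA, the seller no longer bears: origin terminal, freight, insurance.
FCA price = 215184.70 − 239.69 − 2228.43 − 411.34 = 212305.24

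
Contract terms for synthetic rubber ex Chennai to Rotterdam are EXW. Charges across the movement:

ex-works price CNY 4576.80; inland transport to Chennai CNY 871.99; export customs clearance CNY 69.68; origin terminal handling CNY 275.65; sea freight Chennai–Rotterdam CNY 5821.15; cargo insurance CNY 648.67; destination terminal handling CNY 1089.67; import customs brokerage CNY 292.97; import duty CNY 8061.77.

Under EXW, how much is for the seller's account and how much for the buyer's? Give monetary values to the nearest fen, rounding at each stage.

EXW: the seller makes goods available at their premises; the buyer bears all onward costs.
Seller's account: goods 4576.80 = 4576.80
Buyer's account: inland to port 871.99 + export clearance 69.68 + origin terminal 275.65 + freight 5821.15 + insurance 648.67 + destination terminal 1089.67 + brokerage 292.97 + duty 8061.77 = 17131.55

Seller: CNY 4576.80; buyer: CNY 17131.55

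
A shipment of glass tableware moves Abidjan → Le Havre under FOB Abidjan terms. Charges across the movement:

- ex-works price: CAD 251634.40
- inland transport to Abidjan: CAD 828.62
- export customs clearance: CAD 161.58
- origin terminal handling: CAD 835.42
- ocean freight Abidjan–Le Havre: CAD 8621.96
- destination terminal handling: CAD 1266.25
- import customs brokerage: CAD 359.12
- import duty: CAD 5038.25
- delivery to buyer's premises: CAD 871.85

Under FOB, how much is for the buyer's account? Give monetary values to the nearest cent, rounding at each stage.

FOB: the seller bears costs until goods are on board at the origin port; the buyer bears freight, insurance and all costs thereafter.
Seller's account: goods 251634.40 + inland to port 828.62 + export clearance 161.58 + origin terminal 835.42 = 253460.02
Buyer's account: freight 8621.96 + destination terminal 1266.25 + brokerage 359.12 + duty 5038.25 + delivery 871.85 = 16157.43

Buyer's account: CAD 16157.43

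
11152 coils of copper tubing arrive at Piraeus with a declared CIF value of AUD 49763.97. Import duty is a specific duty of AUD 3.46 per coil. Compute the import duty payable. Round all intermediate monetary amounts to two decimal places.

Import duty = 11152 × 3.46 = 38585.92

Import duty: AUD 38585.92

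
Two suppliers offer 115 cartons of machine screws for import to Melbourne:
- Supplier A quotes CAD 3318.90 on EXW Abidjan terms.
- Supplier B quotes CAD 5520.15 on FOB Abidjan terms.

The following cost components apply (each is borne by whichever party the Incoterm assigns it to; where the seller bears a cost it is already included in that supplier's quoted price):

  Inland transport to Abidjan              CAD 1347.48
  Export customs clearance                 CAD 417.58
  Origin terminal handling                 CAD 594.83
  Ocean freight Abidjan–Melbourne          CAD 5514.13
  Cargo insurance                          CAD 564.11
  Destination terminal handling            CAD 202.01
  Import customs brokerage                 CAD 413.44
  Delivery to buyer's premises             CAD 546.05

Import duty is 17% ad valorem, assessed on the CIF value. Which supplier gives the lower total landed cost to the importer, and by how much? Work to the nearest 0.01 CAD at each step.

Supplier A (EXW):
CIF value = EXW price + inland to port + export clearance + origin terminal + freight + insurance = 3318.90 + 1347.48 + 417.58 + 594.83 + 5514.13 + 564.11 = 11757.03
Import duty = 11757.03 × 17% = 1998.70
Buyer bears (A): 1347.48 + 417.58 + 594.83 + 5514.13 + 564.11 + 202.01 + 413.44 + 546.05 = 9599.63
Landed cost (A) = invoice 3318.90 + 9599.63 + duty 1998.70 = 14917.23
Supplier B (FOB):
CIF value = FOB price + freight + insurance = 5520.15 + 5514.13 + 564.11 = 11598.39
Import duty = 11598.39 × 17% = 1971.73
Buyer bears (B): 5514.13 + 564.11 + 202.01 + 413.44 + 546.05 = 7239.74
Landed cost (B) = invoice 5520.15 + 7239.74 + duty 1971.73 = 14731.62
Difference = |14917.23 − 14731.62| = 185.61

Supplier B is cheaper by CAD 185.61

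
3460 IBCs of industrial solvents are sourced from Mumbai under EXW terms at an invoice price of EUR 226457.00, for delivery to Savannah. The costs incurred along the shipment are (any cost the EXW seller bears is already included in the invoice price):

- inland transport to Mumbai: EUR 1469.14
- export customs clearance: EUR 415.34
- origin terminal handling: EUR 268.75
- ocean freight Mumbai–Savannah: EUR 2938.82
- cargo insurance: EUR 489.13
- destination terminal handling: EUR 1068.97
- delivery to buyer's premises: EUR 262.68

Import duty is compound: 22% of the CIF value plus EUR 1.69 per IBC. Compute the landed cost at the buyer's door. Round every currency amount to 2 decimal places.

EXW: the seller makes goods available at their premises; the buyer bears all onward costs.
CIF value = EXW price + inland to port + export clearance + origin terminal + freight + insurance = 226457.00 + 1469.14 + 415.34 + 268.75 + 2938.82 + 489.13 = 232038.18
Ad valorem component: 232038.18 × 22% = 51048.40
Specific component: 3460 × 1.69 = 5847.40
Import duty = 51048.40 + 5847.40 = 56895.80
Buyer bears: inland to port 1469.14 + export clearance 415.34 + origin terminal 268.75 + freight 2938.82 + insurance 489.13 + destination terminal 1068.97 + delivery 262.68 + duty 56895.80 = 63808.63
Landed cost = invoice 226457.00 + 63808.63 = 290265.63

Total landed cost: EUR 290265.63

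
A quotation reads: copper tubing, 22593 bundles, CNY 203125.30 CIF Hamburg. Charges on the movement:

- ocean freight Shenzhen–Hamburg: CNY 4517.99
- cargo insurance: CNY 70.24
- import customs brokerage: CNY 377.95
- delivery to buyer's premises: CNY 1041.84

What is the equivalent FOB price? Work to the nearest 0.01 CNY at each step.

Not relevant to the conversion: brokerage, delivery — on the buyer under both terms; not part of either seller's price.
From CIF to FOB, the seller no longer bears: freight, insurance.
FOB price = 203125.30 − 4517.99 − 70.24 = 198537.07

FOB price: CNY 198537.07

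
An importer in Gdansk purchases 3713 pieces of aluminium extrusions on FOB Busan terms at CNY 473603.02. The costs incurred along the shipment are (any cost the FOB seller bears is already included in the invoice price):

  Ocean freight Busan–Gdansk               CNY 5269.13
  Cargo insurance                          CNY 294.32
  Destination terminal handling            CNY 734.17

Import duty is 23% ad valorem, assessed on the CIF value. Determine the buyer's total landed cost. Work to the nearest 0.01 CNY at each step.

Total landed cost: CNY 590108.93

FOB: the seller bears costs until goods are on board at the origin port; the buyer bears freight, insurance and all costs thereafter.
CIF value = FOB price + freight + insurance = 473603.02 + 5269.13 + 294.32 = 479166.47
Import duty = 479166.47 × 23% = 110208.29
Buyer bears: freight 5269.13 + insurance 294.32 + destination terminal 734.17 + duty 110208.29 = 116505.91
Landed cost = invoice 473603.02 + 116505.91 = 590108.93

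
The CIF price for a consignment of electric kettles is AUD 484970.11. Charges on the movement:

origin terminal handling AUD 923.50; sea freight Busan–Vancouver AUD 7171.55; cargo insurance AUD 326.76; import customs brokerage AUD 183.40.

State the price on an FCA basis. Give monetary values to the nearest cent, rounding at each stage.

Not relevant to the conversion: brokerage — on the buyer under both terms; not part of either seller's price.
From CIF to FCA, the seller no longer bears: origin terminal, freight, insurance.
FCA price = 484970.11 − 923.50 − 7171.55 − 326.76 = 476548.30

FCA price: AUD 476548.30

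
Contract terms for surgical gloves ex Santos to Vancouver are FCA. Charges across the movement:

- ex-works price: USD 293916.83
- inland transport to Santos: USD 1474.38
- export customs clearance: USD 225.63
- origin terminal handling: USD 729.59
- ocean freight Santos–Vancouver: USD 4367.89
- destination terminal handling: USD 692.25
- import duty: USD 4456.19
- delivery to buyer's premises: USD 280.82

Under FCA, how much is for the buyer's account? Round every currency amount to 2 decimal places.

FCA: the seller delivers export-cleared goods to the carrier; the buyer bears costs from that point.
Seller's account: goods 293916.83 + inland to port 1474.38 + export clearance 225.63 = 295616.84
Buyer's account: origin terminal 729.59 + freight 4367.89 + destination terminal 692.25 + duty 4456.19 + delivery 280.82 = 10526.74

Buyer's account: USD 10526.74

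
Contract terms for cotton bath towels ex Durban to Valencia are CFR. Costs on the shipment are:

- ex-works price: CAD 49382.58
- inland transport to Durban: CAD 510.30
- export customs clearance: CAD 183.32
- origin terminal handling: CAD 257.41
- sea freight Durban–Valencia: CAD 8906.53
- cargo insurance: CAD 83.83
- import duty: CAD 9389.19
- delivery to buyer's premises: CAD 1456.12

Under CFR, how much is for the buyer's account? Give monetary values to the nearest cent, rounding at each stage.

CFR: the seller pays costs through ocean freight to the destination port, but not insurance.
Seller's account: goods 49382.58 + inland to port 510.30 + export clearance 183.32 + origin terminal 257.41 + freight 8906.53 = 59240.14
Buyer's account: insurance 83.83 + duty 9389.19 + delivery 1456.12 = 10929.14

Buyer's account: CAD 10929.14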